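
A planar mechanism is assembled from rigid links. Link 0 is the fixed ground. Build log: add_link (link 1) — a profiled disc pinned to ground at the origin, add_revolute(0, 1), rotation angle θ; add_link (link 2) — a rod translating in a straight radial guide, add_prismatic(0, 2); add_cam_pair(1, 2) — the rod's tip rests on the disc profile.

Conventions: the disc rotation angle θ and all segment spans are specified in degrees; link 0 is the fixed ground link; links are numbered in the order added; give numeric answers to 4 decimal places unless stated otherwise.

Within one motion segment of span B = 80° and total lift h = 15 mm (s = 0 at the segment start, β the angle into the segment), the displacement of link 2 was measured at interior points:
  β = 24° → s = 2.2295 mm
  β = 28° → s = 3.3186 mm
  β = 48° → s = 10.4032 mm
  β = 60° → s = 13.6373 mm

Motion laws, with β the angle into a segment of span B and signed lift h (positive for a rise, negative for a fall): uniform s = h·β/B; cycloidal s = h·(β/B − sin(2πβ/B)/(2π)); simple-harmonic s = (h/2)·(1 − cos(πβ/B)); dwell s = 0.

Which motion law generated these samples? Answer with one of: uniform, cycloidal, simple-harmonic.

candidates at β/B = r: uniform s = h·r (linear in β); cycloidal s = h·(r − sin(2πr)/(2π)); simple-harmonic s = (h/2)(1 − cos(πr))
β=24°: printed 2.2295 | uniform 4.5000, cycloidal 2.2295, simple-harmonic 3.0916
β=28°: printed 3.3186 | uniform 5.2500, cycloidal 3.3186, simple-harmonic 4.0951
β=48°: printed 10.4032 | uniform 9.0000, cycloidal 10.4032, simple-harmonic 9.8176
β=60°: printed 13.6373 | uniform 11.2500, cycloidal 13.6373, simple-harmonic 12.8033
only one law matches every sample → cycloidal

cycloidal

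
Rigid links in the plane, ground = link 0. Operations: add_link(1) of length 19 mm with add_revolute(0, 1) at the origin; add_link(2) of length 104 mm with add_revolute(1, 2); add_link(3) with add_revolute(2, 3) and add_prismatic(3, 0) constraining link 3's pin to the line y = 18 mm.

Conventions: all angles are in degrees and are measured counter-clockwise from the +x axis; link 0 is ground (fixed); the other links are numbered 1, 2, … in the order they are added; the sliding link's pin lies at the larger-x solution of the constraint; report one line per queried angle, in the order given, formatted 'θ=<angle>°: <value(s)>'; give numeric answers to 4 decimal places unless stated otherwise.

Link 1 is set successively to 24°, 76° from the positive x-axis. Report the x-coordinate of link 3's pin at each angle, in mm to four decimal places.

geometry: r = 19 mm, L = 104 mm, e = 18 mm
θ=24°: crank pin P = (r cos θ, r sin θ) = (17.357364, 7.727996)
θ=24°: h = r sin θ − e = 7.727996 − 18 = -10.272004
θ=24°: x = r cos θ + √(L² − h²) = 17.357364 + 103.491478 = 120.848841
θ=76°: crank pin P = (r cos θ, r sin θ) = (4.596516, 18.435619)
θ=76°: h = r sin θ − e = 18.435619 − 18 = 0.435619
θ=76°: x = r cos θ + √(L² − h²) = 4.596516 + 103.999088 = 108.595604

θ=24°: 120.8488
θ=76°: 108.5956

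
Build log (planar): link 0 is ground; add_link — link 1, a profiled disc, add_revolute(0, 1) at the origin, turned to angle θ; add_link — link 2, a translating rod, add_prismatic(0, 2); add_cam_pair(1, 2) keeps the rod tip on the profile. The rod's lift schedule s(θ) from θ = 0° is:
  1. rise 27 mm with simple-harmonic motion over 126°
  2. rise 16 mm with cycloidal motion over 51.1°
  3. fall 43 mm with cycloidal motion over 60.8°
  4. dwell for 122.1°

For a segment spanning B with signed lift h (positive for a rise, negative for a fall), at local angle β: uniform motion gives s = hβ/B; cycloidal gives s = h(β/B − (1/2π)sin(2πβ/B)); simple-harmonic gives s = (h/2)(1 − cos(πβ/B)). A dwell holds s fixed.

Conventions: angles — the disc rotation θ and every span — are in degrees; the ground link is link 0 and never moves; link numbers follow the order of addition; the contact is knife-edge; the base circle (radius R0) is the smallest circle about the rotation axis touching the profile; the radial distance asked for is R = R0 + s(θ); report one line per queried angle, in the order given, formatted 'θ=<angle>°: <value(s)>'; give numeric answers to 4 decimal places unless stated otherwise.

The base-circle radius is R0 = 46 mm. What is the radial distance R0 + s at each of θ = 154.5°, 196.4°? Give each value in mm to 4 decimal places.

seg 1 [0°–126°] simple-harmonic, h=27: full span → s += 27 → s = 27.0000
seg 2 [126°–177.1°] cycloidal, h=16: θ=154.5° here. β=28.5, B=51.1. 16·(0.5577 − sin(2π·0.5577)/(2π)) = 9.8272 → s = 36.8272
seg 2 [126°–177.1°] cycloidal, h=16: full span → s += 16 → s = 43.0000
seg 3 [177.1°–237.9°] cycloidal, h=-43: θ=196.4° here. β=19.3, B=60.8. -43·(0.3174 − sin(2π·0.3174)/(2π)) = -7.4112 → s = 35.5888
θ=154.5°: R = R0 + s = 46 + 36.8272 = 82.8272
θ=196.4°: R = R0 + s = 46 + 35.5888 = 81.5888

θ=154.5°: 82.8272
θ=196.4°: 81.5888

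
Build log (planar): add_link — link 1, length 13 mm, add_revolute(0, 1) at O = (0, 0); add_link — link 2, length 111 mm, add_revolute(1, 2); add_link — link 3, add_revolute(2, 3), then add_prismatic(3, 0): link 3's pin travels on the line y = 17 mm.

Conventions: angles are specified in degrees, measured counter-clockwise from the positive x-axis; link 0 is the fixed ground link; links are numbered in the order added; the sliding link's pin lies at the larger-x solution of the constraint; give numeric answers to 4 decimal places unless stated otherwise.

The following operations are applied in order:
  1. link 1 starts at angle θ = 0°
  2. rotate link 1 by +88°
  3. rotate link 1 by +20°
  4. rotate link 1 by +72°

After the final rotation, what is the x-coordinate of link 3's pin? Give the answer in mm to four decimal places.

geometry: r = 13 mm, L = 111 mm, e = 17 mm; θ starts at 0°
rotate link 1 by +88°: θ ← 0° +88° = 88°
rotate link 1 by +20°: θ ← 88° +20° = 108°
rotate link 1 by +72°: θ ← 108° +72° = 180°
crank pin P = (r cos θ, r sin θ) = (-13.000000, 0.000000)
h = r sin θ − e = 0.000000 − 17 = -17.000000
x = r cos θ + √(L² − h²) = -13.000000 + 109.690474 = 96.690474

96.6905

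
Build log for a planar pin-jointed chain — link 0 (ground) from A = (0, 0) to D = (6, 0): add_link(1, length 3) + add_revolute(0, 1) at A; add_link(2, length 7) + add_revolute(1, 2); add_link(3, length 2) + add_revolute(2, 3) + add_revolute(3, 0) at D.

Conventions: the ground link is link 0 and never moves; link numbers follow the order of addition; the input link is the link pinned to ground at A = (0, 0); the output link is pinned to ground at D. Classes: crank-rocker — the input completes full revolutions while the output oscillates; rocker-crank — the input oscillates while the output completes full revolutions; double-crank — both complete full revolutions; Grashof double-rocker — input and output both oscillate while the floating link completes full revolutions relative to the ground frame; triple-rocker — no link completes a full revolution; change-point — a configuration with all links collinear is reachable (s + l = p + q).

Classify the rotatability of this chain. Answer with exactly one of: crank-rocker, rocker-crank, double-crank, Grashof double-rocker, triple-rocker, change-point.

lengths: ground=6, input=3, coupler=7, output=2
sorted: s=2 (shortest), l=7 (longest), p+q=9
s + l = 9 vs p + q = 9
s + l = p + q → change-point (collinear configuration reachable)

change-point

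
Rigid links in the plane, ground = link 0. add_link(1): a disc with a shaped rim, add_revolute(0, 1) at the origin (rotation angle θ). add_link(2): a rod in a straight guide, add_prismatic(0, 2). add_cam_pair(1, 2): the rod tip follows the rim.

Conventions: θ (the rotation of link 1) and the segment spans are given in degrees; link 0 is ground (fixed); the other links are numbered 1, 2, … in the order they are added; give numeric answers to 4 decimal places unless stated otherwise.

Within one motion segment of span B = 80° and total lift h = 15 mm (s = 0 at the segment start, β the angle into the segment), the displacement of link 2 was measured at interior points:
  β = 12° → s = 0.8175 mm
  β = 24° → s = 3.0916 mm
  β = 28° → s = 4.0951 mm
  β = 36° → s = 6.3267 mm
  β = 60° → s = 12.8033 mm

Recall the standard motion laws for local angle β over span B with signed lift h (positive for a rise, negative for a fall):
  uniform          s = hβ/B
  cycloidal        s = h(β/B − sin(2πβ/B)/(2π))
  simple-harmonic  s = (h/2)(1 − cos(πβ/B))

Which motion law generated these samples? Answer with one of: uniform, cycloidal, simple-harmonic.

candidates at β/B = r: uniform s = h·r (linear in β); cycloidal s = h·(r − sin(2πr)/(2π)); simple-harmonic s = (h/2)(1 − cos(πr))
β=12°: printed 0.8175 | uniform 2.2500, cycloidal 0.3186, simple-harmonic 0.8175
β=24°: printed 3.0916 | uniform 4.5000, cycloidal 2.2295, simple-harmonic 3.0916
β=28°: printed 4.0951 | uniform 5.2500, cycloidal 3.3186, simple-harmonic 4.0951
β=36°: printed 6.3267 | uniform 6.7500, cycloidal 6.0123, simple-harmonic 6.3267
β=60°: printed 12.8033 | uniform 11.2500, cycloidal 13.6373, simple-harmonic 12.8033
only one law matches every sample → simple-harmonic

simple-harmonic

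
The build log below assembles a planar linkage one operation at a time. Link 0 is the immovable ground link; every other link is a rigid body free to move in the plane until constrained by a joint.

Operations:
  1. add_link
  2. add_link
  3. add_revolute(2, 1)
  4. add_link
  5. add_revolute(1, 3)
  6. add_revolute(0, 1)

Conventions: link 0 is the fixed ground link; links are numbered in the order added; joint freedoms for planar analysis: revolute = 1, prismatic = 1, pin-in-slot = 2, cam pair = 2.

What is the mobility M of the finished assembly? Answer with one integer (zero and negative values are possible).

ground; <1,0,0>
#1 <2,0,0>
#2 <3,0,0>
R:2↔1 J1 <3,1,0>
#3 <4,1,0>
R:1↔3 J1 <4,2,0>
R:0↔1 J1 <4,3,0>
3×3 − 2×3 − 1×0 = 3

M = 3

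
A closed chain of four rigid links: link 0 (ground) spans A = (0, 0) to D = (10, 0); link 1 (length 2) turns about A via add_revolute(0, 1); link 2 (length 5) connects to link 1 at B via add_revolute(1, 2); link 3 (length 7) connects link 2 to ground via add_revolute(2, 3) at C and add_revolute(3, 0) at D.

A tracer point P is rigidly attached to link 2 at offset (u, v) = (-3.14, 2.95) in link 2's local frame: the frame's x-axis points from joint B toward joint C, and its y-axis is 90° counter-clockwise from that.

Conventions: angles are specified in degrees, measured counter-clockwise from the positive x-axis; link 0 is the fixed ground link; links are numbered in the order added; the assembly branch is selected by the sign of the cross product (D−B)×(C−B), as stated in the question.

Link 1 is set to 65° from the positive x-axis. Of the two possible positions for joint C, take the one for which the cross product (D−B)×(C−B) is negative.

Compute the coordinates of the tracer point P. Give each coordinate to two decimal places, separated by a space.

A=(0,0), D=(10.00,0)
B = A + 2.00·(cos65°, sin65°) = (0.8452, 1.8126)
|BD| = 9.3325
circle(B,5.00) ∩ circle(D,7.00): a=3.3804, h=3.6841
  candidates: C₊=(4.8768,4.7700) cross=34.382; C₋=(3.4457,-2.4579) cross=-34.382
  branch - wants cross < 0 → take C=(3.4457,-2.4579) (cross=-34.382)
ex = (C−B)/|BC| = (0.5201,-0.8541); ey = (0.8541,0.5201)
P = B + -3.14·ex + 2.95·ey = (1.7318,6.0288)

1.73 6.03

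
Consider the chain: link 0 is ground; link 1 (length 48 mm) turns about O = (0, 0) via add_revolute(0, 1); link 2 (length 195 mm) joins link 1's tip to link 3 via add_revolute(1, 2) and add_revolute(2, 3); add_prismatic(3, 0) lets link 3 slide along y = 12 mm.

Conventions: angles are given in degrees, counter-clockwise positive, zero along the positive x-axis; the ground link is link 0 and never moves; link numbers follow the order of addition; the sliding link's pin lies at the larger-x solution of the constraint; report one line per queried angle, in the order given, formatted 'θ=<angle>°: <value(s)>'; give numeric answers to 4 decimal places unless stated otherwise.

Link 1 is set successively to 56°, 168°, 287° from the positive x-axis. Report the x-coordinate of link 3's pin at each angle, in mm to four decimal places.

geometry: r = 48 mm, L = 195 mm, e = 12 mm
θ=56°: crank pin P = (r cos θ, r sin θ) = (26.841259, 39.793803)
θ=56°: h = r sin θ − e = 39.793803 − 12 = 27.793803
θ=56°: x = r cos θ + √(L² − h²) = 26.841259 + 193.009079 = 219.850338
θ=168°: crank pin P = (r cos θ, r sin θ) = (-46.951085, 9.979761)
θ=168°: h = r sin θ − e = 9.979761 − 12 = -2.020239
θ=168°: x = r cos θ + √(L² − h²) = -46.951085 + 194.989535 = 148.038450
θ=287°: crank pin P = (r cos θ, r sin θ) = (14.033842, -45.902628)
θ=287°: h = r sin θ − e = -45.902628 − 12 = -57.902628
θ=287°: x = r cos θ + √(L² − h²) = 14.033842 + 186.204956 = 200.238798

θ=56°: 219.8503
θ=168°: 148.0384
θ=287°: 200.2388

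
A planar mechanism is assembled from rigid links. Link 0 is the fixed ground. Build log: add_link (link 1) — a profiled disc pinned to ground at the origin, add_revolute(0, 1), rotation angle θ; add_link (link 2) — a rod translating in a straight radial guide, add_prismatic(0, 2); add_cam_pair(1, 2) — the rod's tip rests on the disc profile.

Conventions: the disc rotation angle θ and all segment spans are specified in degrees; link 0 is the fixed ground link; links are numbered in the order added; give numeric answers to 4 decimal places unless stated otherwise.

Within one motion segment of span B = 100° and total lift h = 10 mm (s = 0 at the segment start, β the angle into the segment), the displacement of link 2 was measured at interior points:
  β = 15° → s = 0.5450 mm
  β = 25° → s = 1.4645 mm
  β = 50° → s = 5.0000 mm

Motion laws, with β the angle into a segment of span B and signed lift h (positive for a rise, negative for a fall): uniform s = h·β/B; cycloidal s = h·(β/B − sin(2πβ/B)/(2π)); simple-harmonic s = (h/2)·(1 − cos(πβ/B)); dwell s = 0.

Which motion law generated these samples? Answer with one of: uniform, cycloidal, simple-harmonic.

candidates at β/B = r: uniform s = h·r (linear in β); cycloidal s = h·(r − sin(2πr)/(2π)); simple-harmonic s = (h/2)(1 − cos(πr))
β=15°: printed 0.5450 | uniform 1.5000, cycloidal 0.2124, simple-harmonic 0.5450
β=25°: printed 1.4645 | uniform 2.5000, cycloidal 0.9085, simple-harmonic 1.4645
β=50°: printed 5.0000 | uniform 5.0000, cycloidal 5.0000, simple-harmonic 5.0000
only one law matches every sample → simple-harmonic

simple-harmonic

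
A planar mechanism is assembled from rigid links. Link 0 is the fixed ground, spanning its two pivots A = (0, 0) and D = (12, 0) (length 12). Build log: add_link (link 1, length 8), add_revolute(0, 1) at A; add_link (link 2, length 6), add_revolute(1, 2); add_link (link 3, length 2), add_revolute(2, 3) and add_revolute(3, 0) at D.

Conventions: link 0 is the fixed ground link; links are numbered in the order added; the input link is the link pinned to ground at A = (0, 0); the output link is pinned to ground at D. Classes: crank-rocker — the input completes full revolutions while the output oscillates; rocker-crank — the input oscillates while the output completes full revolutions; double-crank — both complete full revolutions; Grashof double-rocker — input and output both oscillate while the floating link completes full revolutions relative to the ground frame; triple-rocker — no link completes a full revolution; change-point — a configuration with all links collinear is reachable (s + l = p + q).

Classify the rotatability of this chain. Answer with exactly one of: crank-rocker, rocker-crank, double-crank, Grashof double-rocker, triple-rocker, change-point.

lengths: ground=12, input=8, coupler=6, output=2
sorted: s=2 (shortest), l=12 (longest), p+q=14
s + l = 14 vs p + q = 14
s + l = p + q → change-point (collinear configuration reachable)

change-point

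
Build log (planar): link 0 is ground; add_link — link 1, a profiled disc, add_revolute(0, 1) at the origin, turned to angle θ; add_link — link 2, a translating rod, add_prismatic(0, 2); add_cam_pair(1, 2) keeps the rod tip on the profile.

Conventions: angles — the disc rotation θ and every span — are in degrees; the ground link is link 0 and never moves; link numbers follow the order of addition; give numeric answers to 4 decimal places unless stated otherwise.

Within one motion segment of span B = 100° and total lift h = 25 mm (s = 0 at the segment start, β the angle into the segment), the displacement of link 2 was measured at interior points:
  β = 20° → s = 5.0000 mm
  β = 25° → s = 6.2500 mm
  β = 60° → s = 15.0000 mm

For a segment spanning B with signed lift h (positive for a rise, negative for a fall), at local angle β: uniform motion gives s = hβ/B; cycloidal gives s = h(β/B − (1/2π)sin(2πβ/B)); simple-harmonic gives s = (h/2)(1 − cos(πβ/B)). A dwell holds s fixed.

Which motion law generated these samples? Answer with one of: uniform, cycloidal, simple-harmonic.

candidates at β/B = r: uniform s = h·r (linear in β); cycloidal s = h·(r − sin(2πr)/(2π)); simple-harmonic s = (h/2)(1 − cos(πr))
β=20°: printed 5.0000 | uniform 5.0000, cycloidal 1.2159, simple-harmonic 2.3873
β=25°: printed 6.2500 | uniform 6.2500, cycloidal 2.2711, simple-harmonic 3.6612
β=60°: printed 15.0000 | uniform 15.0000, cycloidal 17.3387, simple-harmonic 16.3627
only one law matches every sample → uniform

uniform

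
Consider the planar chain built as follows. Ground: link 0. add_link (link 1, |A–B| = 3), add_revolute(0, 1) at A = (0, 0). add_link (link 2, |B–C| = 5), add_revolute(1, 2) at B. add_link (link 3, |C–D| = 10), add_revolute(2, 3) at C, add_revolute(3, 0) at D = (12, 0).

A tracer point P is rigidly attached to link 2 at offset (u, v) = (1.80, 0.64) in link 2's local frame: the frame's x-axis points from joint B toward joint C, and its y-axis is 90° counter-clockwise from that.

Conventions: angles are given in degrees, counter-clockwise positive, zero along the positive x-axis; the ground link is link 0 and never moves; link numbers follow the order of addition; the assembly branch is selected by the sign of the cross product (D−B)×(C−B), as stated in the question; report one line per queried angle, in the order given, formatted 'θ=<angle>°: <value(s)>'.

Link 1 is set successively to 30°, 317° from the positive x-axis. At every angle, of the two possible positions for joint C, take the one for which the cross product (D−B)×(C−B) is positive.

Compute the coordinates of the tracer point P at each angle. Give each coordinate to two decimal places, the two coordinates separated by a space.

A=(0,0), D=(12.00,0)
θ=30°: B = A + 3.00·(cos30°, sin30°) = (2.5981, 1.5000)
θ=30°: |BD| = 9.5208
θ=30°: circle(B,5.00) ∩ circle(D,10.00): a=0.8217, h=4.9320
θ=30°:   candidates: C₊=(4.1865,6.2410) cross=46.957; C₋=(2.6325,-3.4999) cross=-46.957
θ=30°:   branch + wants cross > 0 → take C=(4.1865,6.2410) (cross=46.957)
θ=30°: ex = (C−B)/|BC| = (0.3177,0.9482); ey = (-0.9482,0.3177)
θ=30°: P = B + 1.80·ex + 0.64·ey = (2.5631,3.4101)
θ=317°: B = A + 3.00·(cos317°, sin317°) = (2.1941, -2.0460)
θ=317°: |BD| = 10.0171
θ=317°: circle(B,5.00) ∩ circle(D,10.00): a=1.2650, h=4.8373
θ=317°:   candidates: C₊=(2.4443,2.9477) cross=48.456; C₋=(4.4204,-6.5230) cross=-48.456
θ=317°:   branch + wants cross > 0 → take C=(2.4443,2.9477) (cross=48.456)
θ=317°: ex = (C−B)/|BC| = (0.0501,0.9987); ey = (-0.9987,0.0501)
θ=317°: P = B + 1.80·ex + 0.64·ey = (1.6450,-0.2162)

θ=30°: 2.56 3.41
θ=317°: 1.64 -0.22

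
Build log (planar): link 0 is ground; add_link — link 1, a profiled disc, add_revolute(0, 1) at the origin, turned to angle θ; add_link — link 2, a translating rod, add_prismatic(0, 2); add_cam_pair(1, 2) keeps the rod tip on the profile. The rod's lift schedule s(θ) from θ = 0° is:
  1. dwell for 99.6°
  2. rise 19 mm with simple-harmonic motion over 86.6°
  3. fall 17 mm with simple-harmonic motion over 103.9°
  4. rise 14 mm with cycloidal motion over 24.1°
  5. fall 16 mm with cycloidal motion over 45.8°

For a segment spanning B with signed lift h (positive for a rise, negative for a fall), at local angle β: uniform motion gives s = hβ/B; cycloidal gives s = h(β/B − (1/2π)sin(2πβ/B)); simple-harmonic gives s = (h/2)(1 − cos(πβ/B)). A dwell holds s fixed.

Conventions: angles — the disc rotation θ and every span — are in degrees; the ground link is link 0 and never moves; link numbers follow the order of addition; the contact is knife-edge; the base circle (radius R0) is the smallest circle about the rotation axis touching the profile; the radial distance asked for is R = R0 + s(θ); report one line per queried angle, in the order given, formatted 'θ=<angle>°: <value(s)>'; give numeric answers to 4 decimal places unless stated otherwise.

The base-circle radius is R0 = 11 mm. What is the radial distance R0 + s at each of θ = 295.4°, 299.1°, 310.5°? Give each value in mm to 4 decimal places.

seg 1 [0°–99.6°] dwell: s stays 0.0000
seg 2 [99.6°–186.2°] simple-harmonic, h=19: full span → s += 19 → s = 19.0000
seg 3 [186.2°–290.1°] simple-harmonic, h=-17: full span → s += -17 → s = 2.0000
seg 4 [290.1°–314.2°] cycloidal, h=14: θ=295.4° here. β=5.3, B=24.1. 14·(0.2199 − sin(2π·0.2199)/(2π)) = 0.8904 → s = 2.8904
seg 4 [290.1°–314.2°] cycloidal, h=14: θ=299.1° here. β=9, B=24.1. 14·(0.3734 − sin(2π·0.3734)/(2π)) = 3.6373 → s = 5.6373
seg 4 [290.1°–314.2°] cycloidal, h=14: θ=310.5° here. β=20.4, B=24.1. 14·(0.8465 − sin(2π·0.8465)/(2π)) = 13.6818 → s = 15.6818
θ=295.4°: R = R0 + s = 11 + 2.8904 = 13.8904
θ=299.1°: R = R0 + s = 11 + 5.6373 = 16.6373
θ=310.5°: R = R0 + s = 11 + 15.6818 = 26.6818

θ=295.4°: 13.8904
θ=299.1°: 16.6373
θ=310.5°: 26.6818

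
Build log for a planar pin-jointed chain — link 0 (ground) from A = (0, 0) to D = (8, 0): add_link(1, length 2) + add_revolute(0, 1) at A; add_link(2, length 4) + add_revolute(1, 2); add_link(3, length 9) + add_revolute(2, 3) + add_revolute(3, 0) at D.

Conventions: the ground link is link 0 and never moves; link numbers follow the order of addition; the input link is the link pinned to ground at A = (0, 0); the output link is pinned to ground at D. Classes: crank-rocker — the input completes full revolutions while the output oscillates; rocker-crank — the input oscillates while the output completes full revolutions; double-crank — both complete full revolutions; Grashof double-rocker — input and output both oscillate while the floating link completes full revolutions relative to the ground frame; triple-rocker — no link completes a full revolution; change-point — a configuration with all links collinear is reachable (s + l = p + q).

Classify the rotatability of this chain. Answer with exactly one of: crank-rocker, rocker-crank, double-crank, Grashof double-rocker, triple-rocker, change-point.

lengths: ground=8, input=2, coupler=4, output=9
sorted: s=2 (shortest), l=9 (longest), p+q=12
s + l = 11 vs p + q = 12
s + l < p + q (Grashof) with shortest = input link → crank-rocker

crank-rocker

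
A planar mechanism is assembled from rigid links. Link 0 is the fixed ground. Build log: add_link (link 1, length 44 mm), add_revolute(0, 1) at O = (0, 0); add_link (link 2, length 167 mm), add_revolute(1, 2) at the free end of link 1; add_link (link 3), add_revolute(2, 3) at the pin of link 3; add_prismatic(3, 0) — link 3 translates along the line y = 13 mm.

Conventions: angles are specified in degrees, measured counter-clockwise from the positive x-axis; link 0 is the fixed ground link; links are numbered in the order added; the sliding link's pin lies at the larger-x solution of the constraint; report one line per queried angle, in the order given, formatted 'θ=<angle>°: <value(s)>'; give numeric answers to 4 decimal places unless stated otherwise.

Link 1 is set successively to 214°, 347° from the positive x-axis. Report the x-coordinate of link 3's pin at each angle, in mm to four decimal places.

geometry: r = 44 mm, L = 167 mm, e = 13 mm
θ=214°: crank pin P = (r cos θ, r sin θ) = (-36.477653, -24.604488)
θ=214°: h = r sin θ − e = -24.604488 − 13 = -37.604488
θ=214°: x = r cos θ + √(L² − h²) = -36.477653 + 162.711101 = 126.233448
θ=347°: crank pin P = (r cos θ, r sin θ) = (42.872283, -9.897846)
θ=347°: h = r sin θ − e = -9.897846 − 13 = -22.897846
θ=347°: x = r cos θ + √(L² − h²) = 42.872283 + 165.422757 = 208.295040

θ=214°: 126.2334
θ=347°: 208.2950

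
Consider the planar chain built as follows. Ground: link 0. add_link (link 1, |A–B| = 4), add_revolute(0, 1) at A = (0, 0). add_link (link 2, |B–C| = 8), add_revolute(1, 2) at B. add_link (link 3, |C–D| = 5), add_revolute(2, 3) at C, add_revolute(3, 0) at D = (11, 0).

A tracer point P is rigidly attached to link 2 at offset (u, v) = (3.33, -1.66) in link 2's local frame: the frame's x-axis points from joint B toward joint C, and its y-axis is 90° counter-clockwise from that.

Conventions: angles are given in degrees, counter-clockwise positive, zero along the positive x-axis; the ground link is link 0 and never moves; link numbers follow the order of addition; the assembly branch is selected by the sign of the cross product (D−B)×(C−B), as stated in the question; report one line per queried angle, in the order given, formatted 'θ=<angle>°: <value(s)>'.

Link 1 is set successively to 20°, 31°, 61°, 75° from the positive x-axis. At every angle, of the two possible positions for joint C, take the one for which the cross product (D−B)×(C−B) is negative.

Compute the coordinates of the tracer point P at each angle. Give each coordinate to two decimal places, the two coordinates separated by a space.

A=(0,0), D=(11.00,0)
θ=20°: B = A + 4.00·(cos20°, sin20°) = (3.7588, 1.3681)
θ=20°: |BD| = 7.3693
θ=20°: circle(B,8.00) ∩ circle(D,5.00): a=6.3308, h=4.8909
θ=20°:   candidates: C₊=(10.8875,4.9987) cross=36.043; C₋=(9.0715,-4.6131) cross=-36.043
θ=20°:   branch - wants cross < 0 → take C=(9.0715,-4.6131) (cross=-36.043)
θ=20°: ex = (C−B)/|BC| = (0.6641,-0.7477); ey = (0.7477,0.6641)
θ=20°: P = B + 3.33·ex + -1.66·ey = (4.7291,-2.2240)
θ=31°: B = A + 4.00·(cos31°, sin31°) = (3.4287, 2.0602)
θ=31°: |BD| = 7.8466
θ=31°: circle(B,8.00) ∩ circle(D,5.00): a=6.4085, h=4.7887
θ=31°:   candidates: C₊=(10.8696,4.9983) cross=37.575; C₋=(8.3550,-4.2431) cross=-37.575
θ=31°:   branch - wants cross < 0 → take C=(8.3550,-4.2431) (cross=-37.575)
θ=31°: ex = (C−B)/|BC| = (0.6158,-0.7879); ey = (0.7879,0.6158)
θ=31°: P = B + 3.33·ex + -1.66·ey = (4.1713,-1.5858)
θ=61°: B = A + 4.00·(cos61°, sin61°) = (1.9392, 3.4985)
θ=61°: |BD| = 9.7127
θ=61°: circle(B,8.00) ∩ circle(D,5.00): a=6.8640, h=4.1091
θ=61°:   candidates: C₊=(9.8226,4.8594) cross=39.911; C₋=(6.8624,-2.8072) cross=-39.911
θ=61°:   branch - wants cross < 0 → take C=(6.8624,-2.8072) (cross=-39.911)
θ=61°: ex = (C−B)/|BC| = (0.6154,-0.7882); ey = (0.7882,0.6154)
θ=61°: P = B + 3.33·ex + -1.66·ey = (2.6801,-0.1478)
θ=75°: B = A + 4.00·(cos75°, sin75°) = (1.0353, 3.8637)
θ=75°: |BD| = 10.6876
θ=75°: circle(B,8.00) ∩ circle(D,5.00): a=7.1683, h=3.5518
θ=75°:   candidates: C₊=(9.0028,4.5838) cross=37.960; C₋=(6.4348,-2.0393) cross=-37.960
θ=75°:   branch - wants cross < 0 → take C=(6.4348,-2.0393) (cross=-37.960)
θ=75°: ex = (C−B)/|BC| = (0.6749,-0.7379); ey = (0.7379,0.6749)
θ=75°: P = B + 3.33·ex + -1.66·ey = (2.0579,0.2862)

θ=20°: 4.73 -2.22
θ=31°: 4.17 -1.59
θ=61°: 2.68 -0.15
θ=75°: 2.06 0.29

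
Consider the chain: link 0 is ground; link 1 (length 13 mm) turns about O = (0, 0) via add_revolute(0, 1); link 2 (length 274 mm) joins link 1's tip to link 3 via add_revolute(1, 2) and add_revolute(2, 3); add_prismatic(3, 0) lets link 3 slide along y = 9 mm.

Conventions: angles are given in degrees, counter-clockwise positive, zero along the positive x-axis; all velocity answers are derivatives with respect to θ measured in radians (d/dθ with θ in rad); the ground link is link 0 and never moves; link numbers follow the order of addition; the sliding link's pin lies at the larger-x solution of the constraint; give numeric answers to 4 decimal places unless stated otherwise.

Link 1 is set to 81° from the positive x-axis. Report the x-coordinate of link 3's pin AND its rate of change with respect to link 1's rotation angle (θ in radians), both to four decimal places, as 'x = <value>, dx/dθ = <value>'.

geometry: r = 13 mm, L = 274 mm, e = 9 mm
crank pin P = (r cos θ, r sin θ) = (2.033648, 12.839948)
h = r sin θ − e = 12.839948 − 9 = 3.839948
x = r cos θ + √(L² − h²) = 2.033648 + 273.973091 = 276.006739
dx/dθ = −r sin θ − h·r cos θ/√(L² − h²) (θ in radians; h = 3.839948) = -12.868452

x = 276.0067, dx/dθ = -12.8685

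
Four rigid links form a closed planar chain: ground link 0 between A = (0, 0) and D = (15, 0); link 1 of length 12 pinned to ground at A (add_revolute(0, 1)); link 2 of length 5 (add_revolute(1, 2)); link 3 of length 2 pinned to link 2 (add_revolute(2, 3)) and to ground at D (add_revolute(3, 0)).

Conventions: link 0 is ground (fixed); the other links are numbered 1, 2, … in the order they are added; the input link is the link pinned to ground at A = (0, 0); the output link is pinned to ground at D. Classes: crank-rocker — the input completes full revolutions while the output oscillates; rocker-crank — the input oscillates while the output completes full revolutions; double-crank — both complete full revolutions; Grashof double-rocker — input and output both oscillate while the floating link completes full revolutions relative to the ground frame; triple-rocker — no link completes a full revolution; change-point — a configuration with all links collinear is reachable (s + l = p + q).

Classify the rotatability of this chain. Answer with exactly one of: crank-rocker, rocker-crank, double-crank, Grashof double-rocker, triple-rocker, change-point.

lengths: ground=15, input=12, coupler=5, output=2
sorted: s=2 (shortest), l=15 (longest), p+q=17
s + l = 17 vs p + q = 17
s + l = p + q → change-point (collinear configuration reachable)

change-point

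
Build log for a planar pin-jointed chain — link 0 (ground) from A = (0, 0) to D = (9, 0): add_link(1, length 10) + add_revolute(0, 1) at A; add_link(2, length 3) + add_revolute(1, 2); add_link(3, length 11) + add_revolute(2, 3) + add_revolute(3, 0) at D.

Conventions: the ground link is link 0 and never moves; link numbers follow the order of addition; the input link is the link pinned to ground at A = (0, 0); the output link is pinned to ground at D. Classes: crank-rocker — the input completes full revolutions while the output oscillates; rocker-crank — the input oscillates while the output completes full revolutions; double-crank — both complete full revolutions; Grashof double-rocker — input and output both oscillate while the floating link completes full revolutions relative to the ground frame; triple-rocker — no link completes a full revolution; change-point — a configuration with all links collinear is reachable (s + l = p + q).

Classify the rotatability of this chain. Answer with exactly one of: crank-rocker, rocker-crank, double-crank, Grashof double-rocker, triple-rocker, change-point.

lengths: ground=9, input=10, coupler=3, output=11
sorted: s=3 (shortest), l=11 (longest), p+q=19
s + l = 14 vs p + q = 19
s + l < p + q (Grashof) with shortest = coupler link → Grashof double-rocker

Grashof double-rocker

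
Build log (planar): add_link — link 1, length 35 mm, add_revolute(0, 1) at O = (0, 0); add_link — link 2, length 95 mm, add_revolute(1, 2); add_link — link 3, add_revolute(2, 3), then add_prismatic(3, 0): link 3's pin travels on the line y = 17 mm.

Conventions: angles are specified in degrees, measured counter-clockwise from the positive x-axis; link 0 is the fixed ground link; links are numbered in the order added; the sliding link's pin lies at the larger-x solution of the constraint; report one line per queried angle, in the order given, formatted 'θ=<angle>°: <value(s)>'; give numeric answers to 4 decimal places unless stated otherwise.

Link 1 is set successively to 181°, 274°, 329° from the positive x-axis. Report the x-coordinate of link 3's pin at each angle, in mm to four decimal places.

geometry: r = 35 mm, L = 95 mm, e = 17 mm
θ=181°: crank pin P = (r cos θ, r sin θ) = (-34.994669, -0.610834)
θ=181°: h = r sin θ − e = -0.610834 − 17 = -17.610834
θ=181°: x = r cos θ + √(L² − h²) = -34.994669 + 93.353407 = 58.358737
θ=274°: crank pin P = (r cos θ, r sin θ) = (2.441477, -34.914742)
θ=274°: h = r sin θ − e = -34.914742 − 17 = -51.914742
θ=274°: x = r cos θ + √(L² − h²) = 2.441477 + 79.560415 = 82.001891
θ=329°: crank pin P = (r cos θ, r sin θ) = (30.000856, -18.026333)
θ=329°: h = r sin θ − e = -18.026333 − 17 = -35.026333
θ=329°: x = r cos θ + √(L² − h²) = 30.000856 + 88.307169 = 118.308024

θ=181°: 58.3587
θ=274°: 82.0019
θ=329°: 118.3080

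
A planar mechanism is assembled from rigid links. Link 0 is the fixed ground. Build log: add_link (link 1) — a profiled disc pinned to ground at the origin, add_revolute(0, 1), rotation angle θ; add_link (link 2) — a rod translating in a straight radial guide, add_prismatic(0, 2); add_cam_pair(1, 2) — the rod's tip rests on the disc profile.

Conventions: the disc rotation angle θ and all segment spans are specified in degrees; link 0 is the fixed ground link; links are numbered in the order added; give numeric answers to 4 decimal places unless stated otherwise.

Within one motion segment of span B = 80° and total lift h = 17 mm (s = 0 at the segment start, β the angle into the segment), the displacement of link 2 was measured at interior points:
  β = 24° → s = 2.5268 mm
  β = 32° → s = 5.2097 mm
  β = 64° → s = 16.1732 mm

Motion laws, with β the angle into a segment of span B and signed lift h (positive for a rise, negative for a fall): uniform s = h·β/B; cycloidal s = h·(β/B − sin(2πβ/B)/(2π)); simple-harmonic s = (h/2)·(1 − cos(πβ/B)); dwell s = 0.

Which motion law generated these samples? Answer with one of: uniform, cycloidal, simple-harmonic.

candidates at β/B = r: uniform s = h·r (linear in β); cycloidal s = h·(r − sin(2πr)/(2π)); simple-harmonic s = (h/2)(1 − cos(πr))
β=24°: printed 2.5268 | uniform 5.1000, cycloidal 2.5268, simple-harmonic 3.5038
β=32°: printed 5.2097 | uniform 6.8000, cycloidal 5.2097, simple-harmonic 5.8734
β=64°: printed 16.1732 | uniform 13.6000, cycloidal 16.1732, simple-harmonic 15.3766
only one law matches every sample → cycloidal

cycloidal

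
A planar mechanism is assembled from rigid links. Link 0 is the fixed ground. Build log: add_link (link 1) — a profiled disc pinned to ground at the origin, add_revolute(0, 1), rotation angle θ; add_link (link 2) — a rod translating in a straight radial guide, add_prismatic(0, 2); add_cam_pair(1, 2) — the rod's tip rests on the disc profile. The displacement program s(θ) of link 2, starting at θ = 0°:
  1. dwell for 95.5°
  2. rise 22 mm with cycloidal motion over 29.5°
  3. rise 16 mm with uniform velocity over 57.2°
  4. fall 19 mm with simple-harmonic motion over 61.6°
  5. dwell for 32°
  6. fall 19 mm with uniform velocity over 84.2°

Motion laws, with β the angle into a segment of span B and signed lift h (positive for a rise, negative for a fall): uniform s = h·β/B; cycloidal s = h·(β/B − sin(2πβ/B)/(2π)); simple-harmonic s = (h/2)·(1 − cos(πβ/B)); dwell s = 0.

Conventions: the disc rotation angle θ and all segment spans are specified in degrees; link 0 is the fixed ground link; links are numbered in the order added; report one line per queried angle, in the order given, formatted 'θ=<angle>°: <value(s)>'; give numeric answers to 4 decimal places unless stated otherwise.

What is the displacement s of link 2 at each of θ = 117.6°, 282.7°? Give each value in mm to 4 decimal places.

seg 1 [0°–95.5°] dwell: s stays 0.0000
seg 2 [95.5°–125°] cycloidal, h=22: θ=117.6° here. β=22.1, B=29.5. 22·(0.7492 − sin(2π·0.7492)/(2π)) = 19.9827 → s = 19.9827
seg 2 [95.5°–125°] cycloidal, h=22: full span → s += 22 → s = 22.0000
seg 3 [125°–182.2°] uniform, h=16: full span → s += 16 → s = 38.0000
seg 4 [182.2°–243.8°] simple-harmonic, h=-19: full span → s += -19 → s = 19.0000
seg 5 [243.8°–275.8°] dwell: s stays 19.0000
seg 6 [275.8°–360°] uniform, h=-19: θ=282.7° here. β=6.9, B=84.2. -19·6.9/84.2 = -1.5570 → s = 17.4430

θ=117.6°: 19.9827
θ=282.7°: 17.4430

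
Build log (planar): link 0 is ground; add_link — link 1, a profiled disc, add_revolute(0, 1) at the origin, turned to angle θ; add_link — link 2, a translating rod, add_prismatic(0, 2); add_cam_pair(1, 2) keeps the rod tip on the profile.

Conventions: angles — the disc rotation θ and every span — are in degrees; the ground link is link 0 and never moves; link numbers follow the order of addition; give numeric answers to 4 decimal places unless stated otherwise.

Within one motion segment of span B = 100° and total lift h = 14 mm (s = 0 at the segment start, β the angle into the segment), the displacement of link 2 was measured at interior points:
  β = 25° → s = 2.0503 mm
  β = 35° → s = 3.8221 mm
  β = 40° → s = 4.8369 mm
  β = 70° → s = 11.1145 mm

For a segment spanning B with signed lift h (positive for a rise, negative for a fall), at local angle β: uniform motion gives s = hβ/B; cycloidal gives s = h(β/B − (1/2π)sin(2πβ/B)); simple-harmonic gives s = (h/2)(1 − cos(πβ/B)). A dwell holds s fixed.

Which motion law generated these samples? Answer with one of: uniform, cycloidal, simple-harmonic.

candidates at β/B = r: uniform s = h·r (linear in β); cycloidal s = h·(r − sin(2πr)/(2π)); simple-harmonic s = (h/2)(1 − cos(πr))
β=25°: printed 2.0503 | uniform 3.5000, cycloidal 1.2718, simple-harmonic 2.0503
β=35°: printed 3.8221 | uniform 4.9000, cycloidal 3.0974, simple-harmonic 3.8221
β=40°: printed 4.8369 | uniform 5.6000, cycloidal 4.2903, simple-harmonic 4.8369
β=70°: printed 11.1145 | uniform 9.8000, cycloidal 11.9191, simple-harmonic 11.1145
only one law matches every sample → simple-harmonic

simple-harmonic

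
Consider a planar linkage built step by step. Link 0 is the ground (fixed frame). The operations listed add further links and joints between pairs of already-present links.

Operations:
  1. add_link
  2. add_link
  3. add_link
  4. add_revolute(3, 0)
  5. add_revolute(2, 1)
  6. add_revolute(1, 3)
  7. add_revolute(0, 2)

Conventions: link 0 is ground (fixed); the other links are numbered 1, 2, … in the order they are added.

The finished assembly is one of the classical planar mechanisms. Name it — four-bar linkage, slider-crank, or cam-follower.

links: 4 (incl. ground); joints: 4 revolute, 0 prismatic, 0 higher (cam) pair, forming one closed loop
4 links in a single 4R loop → four-bar linkage

four-bar linkage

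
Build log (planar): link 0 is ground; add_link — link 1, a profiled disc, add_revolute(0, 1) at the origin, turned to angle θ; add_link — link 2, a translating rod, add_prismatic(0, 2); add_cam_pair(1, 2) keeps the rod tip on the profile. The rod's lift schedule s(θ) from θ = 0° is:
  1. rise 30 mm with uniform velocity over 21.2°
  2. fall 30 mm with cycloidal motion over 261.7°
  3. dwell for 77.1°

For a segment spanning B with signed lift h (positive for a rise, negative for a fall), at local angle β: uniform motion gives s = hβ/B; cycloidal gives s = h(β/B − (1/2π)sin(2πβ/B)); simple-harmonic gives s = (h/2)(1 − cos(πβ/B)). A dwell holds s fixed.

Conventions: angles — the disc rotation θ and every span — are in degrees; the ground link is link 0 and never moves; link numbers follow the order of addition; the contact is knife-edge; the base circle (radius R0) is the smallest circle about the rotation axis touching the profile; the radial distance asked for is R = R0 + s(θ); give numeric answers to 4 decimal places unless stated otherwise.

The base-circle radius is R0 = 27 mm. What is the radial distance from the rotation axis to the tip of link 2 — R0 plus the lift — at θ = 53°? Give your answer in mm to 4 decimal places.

seg 1 [0°–21.2°] uniform, h=30: full span → s += 30 → s = 30.0000
seg 2 [21.2°–282.9°] cycloidal, h=-30: θ=53° here. β=31.8, B=261.7. -30·(0.1215 − sin(2π·0.1215)/(2π)) = -0.3440 → s = 29.6560
R = R0 + s = 27 + 29.6560 = 56.6560

56.6560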